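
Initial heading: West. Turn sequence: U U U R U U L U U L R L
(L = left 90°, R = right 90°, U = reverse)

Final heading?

Start: West
  U (U-turn (180°)) -> East
  U (U-turn (180°)) -> West
  U (U-turn (180°)) -> East
  R (right (90° clockwise)) -> South
  U (U-turn (180°)) -> North
  U (U-turn (180°)) -> South
  L (left (90° counter-clockwise)) -> East
  U (U-turn (180°)) -> West
  U (U-turn (180°)) -> East
  L (left (90° counter-clockwise)) -> North
  R (right (90° clockwise)) -> East
  L (left (90° counter-clockwise)) -> North
Final: North

Answer: Final heading: North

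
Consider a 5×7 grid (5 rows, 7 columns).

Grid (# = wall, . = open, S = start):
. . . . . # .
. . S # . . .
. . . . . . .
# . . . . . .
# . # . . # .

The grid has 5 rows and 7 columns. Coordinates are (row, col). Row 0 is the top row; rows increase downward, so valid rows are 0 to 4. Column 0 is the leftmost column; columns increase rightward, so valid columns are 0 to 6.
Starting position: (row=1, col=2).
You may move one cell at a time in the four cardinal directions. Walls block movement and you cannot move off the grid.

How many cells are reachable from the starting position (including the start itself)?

BFS flood-fill from (row=1, col=2):
  Distance 0: (row=1, col=2)
  Distance 1: (row=0, col=2), (row=1, col=1), (row=2, col=2)
  Distance 2: (row=0, col=1), (row=0, col=3), (row=1, col=0), (row=2, col=1), (row=2, col=3), (row=3, col=2)
  Distance 3: (row=0, col=0), (row=0, col=4), (row=2, col=0), (row=2, col=4), (row=3, col=1), (row=3, col=3)
  Distance 4: (row=1, col=4), (row=2, col=5), (row=3, col=4), (row=4, col=1), (row=4, col=3)
  Distance 5: (row=1, col=5), (row=2, col=6), (row=3, col=5), (row=4, col=4)
  Distance 6: (row=1, col=6), (row=3, col=6)
  Distance 7: (row=0, col=6), (row=4, col=6)
Total reachable: 29 (grid has 29 open cells total)

Answer: Reachable cells: 29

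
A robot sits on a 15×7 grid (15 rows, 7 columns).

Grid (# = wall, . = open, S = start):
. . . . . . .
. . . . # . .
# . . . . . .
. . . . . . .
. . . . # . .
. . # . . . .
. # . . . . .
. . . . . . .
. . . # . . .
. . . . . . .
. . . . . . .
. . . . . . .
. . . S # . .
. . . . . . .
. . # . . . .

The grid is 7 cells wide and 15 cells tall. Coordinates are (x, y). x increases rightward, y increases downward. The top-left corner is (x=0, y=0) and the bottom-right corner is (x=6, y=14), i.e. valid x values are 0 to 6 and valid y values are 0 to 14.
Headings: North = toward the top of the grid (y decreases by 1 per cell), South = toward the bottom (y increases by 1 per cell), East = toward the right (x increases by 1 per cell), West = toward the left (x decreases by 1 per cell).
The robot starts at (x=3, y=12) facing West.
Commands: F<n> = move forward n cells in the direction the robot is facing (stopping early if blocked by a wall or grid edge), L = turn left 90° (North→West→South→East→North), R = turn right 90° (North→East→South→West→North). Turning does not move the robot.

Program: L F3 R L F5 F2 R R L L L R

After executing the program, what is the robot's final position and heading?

Answer: Final position: (x=3, y=14), facing South

Derivation:
Start: (x=3, y=12), facing West
  L: turn left, now facing South
  F3: move forward 2/3 (blocked), now at (x=3, y=14)
  R: turn right, now facing West
  L: turn left, now facing South
  F5: move forward 0/5 (blocked), now at (x=3, y=14)
  F2: move forward 0/2 (blocked), now at (x=3, y=14)
  R: turn right, now facing West
  R: turn right, now facing North
  L: turn left, now facing West
  L: turn left, now facing South
  L: turn left, now facing East
  R: turn right, now facing South
Final: (x=3, y=14), facing South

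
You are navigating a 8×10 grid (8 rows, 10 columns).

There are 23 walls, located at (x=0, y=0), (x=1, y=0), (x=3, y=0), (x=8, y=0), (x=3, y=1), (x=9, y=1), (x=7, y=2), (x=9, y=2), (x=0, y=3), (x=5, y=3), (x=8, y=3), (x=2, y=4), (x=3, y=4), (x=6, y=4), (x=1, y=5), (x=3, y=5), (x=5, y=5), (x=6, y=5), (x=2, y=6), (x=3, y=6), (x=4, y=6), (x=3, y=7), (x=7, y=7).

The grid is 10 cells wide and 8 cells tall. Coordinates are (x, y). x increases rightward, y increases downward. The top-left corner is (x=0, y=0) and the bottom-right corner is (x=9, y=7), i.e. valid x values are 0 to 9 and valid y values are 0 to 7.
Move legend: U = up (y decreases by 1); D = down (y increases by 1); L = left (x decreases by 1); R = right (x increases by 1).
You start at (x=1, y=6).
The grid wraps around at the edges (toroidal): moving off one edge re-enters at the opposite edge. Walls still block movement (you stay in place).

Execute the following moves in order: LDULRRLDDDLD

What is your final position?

Answer: Final position: (x=9, y=0)

Derivation:
Start: (x=1, y=6)
  L (left): (x=1, y=6) -> (x=0, y=6)
  D (down): (x=0, y=6) -> (x=0, y=7)
  U (up): (x=0, y=7) -> (x=0, y=6)
  L (left): (x=0, y=6) -> (x=9, y=6)
  R (right): (x=9, y=6) -> (x=0, y=6)
  R (right): (x=0, y=6) -> (x=1, y=6)
  L (left): (x=1, y=6) -> (x=0, y=6)
  D (down): (x=0, y=6) -> (x=0, y=7)
  D (down): blocked, stay at (x=0, y=7)
  D (down): blocked, stay at (x=0, y=7)
  L (left): (x=0, y=7) -> (x=9, y=7)
  D (down): (x=9, y=7) -> (x=9, y=0)
Final: (x=9, y=0)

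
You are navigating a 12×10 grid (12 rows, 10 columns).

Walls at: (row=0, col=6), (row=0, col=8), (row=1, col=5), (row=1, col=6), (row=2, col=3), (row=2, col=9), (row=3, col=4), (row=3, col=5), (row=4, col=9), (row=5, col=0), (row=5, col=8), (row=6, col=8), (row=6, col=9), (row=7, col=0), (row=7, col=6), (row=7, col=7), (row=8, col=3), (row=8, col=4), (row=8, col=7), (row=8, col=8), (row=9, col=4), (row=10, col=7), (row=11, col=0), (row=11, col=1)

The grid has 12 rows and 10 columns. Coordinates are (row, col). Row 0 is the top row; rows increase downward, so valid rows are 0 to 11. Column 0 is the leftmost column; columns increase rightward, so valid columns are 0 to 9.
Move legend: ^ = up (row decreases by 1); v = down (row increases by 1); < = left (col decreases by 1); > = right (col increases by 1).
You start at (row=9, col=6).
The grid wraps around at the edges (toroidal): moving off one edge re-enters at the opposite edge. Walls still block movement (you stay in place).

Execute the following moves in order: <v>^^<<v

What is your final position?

Start: (row=9, col=6)
  < (left): (row=9, col=6) -> (row=9, col=5)
  v (down): (row=9, col=5) -> (row=10, col=5)
  > (right): (row=10, col=5) -> (row=10, col=6)
  ^ (up): (row=10, col=6) -> (row=9, col=6)
  ^ (up): (row=9, col=6) -> (row=8, col=6)
  < (left): (row=8, col=6) -> (row=8, col=5)
  < (left): blocked, stay at (row=8, col=5)
  v (down): (row=8, col=5) -> (row=9, col=5)
Final: (row=9, col=5)

Answer: Final position: (row=9, col=5)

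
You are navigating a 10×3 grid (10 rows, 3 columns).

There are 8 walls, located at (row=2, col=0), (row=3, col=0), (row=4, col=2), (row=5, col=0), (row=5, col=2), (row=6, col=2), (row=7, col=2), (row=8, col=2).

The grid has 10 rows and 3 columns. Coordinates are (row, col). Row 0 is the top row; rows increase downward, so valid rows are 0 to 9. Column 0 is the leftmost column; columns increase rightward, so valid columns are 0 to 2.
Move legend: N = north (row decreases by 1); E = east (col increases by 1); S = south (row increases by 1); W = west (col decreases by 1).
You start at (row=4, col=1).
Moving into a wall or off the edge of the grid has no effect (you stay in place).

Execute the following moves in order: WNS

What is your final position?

Answer: Final position: (row=4, col=0)

Derivation:
Start: (row=4, col=1)
  W (west): (row=4, col=1) -> (row=4, col=0)
  N (north): blocked, stay at (row=4, col=0)
  S (south): blocked, stay at (row=4, col=0)
Final: (row=4, col=0)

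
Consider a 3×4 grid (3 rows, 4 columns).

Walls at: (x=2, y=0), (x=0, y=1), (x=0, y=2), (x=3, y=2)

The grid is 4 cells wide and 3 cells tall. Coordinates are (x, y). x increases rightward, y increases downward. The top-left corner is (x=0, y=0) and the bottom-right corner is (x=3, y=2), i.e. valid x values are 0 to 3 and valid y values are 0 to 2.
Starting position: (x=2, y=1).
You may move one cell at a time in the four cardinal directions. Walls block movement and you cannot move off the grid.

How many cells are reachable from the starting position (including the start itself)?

Answer: Reachable cells: 8

Derivation:
BFS flood-fill from (x=2, y=1):
  Distance 0: (x=2, y=1)
  Distance 1: (x=1, y=1), (x=3, y=1), (x=2, y=2)
  Distance 2: (x=1, y=0), (x=3, y=0), (x=1, y=2)
  Distance 3: (x=0, y=0)
Total reachable: 8 (grid has 8 open cells total)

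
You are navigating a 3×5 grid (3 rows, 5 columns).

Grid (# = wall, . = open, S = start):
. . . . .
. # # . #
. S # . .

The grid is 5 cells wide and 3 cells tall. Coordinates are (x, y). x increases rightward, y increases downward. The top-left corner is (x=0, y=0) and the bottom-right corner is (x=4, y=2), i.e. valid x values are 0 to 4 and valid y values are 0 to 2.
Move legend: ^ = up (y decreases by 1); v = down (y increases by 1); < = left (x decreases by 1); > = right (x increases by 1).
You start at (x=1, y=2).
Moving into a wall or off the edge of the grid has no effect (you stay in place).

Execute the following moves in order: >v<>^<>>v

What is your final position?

Start: (x=1, y=2)
  > (right): blocked, stay at (x=1, y=2)
  v (down): blocked, stay at (x=1, y=2)
  < (left): (x=1, y=2) -> (x=0, y=2)
  > (right): (x=0, y=2) -> (x=1, y=2)
  ^ (up): blocked, stay at (x=1, y=2)
  < (left): (x=1, y=2) -> (x=0, y=2)
  > (right): (x=0, y=2) -> (x=1, y=2)
  > (right): blocked, stay at (x=1, y=2)
  v (down): blocked, stay at (x=1, y=2)
Final: (x=1, y=2)

Answer: Final position: (x=1, y=2)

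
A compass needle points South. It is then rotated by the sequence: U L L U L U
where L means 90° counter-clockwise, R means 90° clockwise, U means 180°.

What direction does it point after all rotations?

Answer: Final heading: East

Derivation:
Start: South
  U (U-turn (180°)) -> North
  L (left (90° counter-clockwise)) -> West
  L (left (90° counter-clockwise)) -> South
  U (U-turn (180°)) -> North
  L (left (90° counter-clockwise)) -> West
  U (U-turn (180°)) -> East
Final: East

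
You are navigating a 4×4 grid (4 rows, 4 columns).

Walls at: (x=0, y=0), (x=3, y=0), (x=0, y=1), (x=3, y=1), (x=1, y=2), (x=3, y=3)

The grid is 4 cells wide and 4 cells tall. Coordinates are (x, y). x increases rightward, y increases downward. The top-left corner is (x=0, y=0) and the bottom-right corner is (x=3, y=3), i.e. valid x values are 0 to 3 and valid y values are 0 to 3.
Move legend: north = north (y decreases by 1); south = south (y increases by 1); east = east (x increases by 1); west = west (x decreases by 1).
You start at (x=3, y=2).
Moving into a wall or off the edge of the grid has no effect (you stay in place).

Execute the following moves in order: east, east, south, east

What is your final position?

Start: (x=3, y=2)
  east (east): blocked, stay at (x=3, y=2)
  east (east): blocked, stay at (x=3, y=2)
  south (south): blocked, stay at (x=3, y=2)
  east (east): blocked, stay at (x=3, y=2)
Final: (x=3, y=2)

Answer: Final position: (x=3, y=2)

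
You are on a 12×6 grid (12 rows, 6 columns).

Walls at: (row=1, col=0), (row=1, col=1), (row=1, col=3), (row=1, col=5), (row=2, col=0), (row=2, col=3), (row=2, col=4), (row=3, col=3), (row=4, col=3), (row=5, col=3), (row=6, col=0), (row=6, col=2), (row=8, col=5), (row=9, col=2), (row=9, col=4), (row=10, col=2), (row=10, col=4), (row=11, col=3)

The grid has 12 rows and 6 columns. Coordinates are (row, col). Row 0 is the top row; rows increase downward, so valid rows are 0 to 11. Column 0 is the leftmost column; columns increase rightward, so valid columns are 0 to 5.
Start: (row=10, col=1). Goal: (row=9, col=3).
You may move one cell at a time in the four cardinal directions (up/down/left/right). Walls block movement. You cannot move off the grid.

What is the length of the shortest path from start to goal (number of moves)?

BFS from (row=10, col=1) until reaching (row=9, col=3):
  Distance 0: (row=10, col=1)
  Distance 1: (row=9, col=1), (row=10, col=0), (row=11, col=1)
  Distance 2: (row=8, col=1), (row=9, col=0), (row=11, col=0), (row=11, col=2)
  Distance 3: (row=7, col=1), (row=8, col=0), (row=8, col=2)
  Distance 4: (row=6, col=1), (row=7, col=0), (row=7, col=2), (row=8, col=3)
  Distance 5: (row=5, col=1), (row=7, col=3), (row=8, col=4), (row=9, col=3)  <- goal reached here
One shortest path (5 moves): (row=10, col=1) -> (row=9, col=1) -> (row=8, col=1) -> (row=8, col=2) -> (row=8, col=3) -> (row=9, col=3)

Answer: Shortest path length: 5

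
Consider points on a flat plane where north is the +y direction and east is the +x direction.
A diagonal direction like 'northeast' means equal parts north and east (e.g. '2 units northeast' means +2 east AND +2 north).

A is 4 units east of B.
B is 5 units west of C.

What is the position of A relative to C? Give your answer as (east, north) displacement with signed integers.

Place C at the origin (east=0, north=0).
  B is 5 units west of C: delta (east=-5, north=+0); B at (east=-5, north=0).
  A is 4 units east of B: delta (east=+4, north=+0); A at (east=-1, north=0).
Therefore A relative to C: (east=-1, north=0).

Answer: A is at (east=-1, north=0) relative to C.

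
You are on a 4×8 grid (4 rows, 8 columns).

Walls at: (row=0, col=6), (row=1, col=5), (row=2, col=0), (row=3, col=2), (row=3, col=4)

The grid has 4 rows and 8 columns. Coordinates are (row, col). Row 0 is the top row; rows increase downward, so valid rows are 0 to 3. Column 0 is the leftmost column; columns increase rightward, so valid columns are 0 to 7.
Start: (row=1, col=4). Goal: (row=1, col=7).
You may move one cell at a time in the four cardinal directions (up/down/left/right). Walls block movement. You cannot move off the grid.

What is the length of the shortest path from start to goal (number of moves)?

BFS from (row=1, col=4) until reaching (row=1, col=7):
  Distance 0: (row=1, col=4)
  Distance 1: (row=0, col=4), (row=1, col=3), (row=2, col=4)
  Distance 2: (row=0, col=3), (row=0, col=5), (row=1, col=2), (row=2, col=3), (row=2, col=5)
  Distance 3: (row=0, col=2), (row=1, col=1), (row=2, col=2), (row=2, col=6), (row=3, col=3), (row=3, col=5)
  Distance 4: (row=0, col=1), (row=1, col=0), (row=1, col=6), (row=2, col=1), (row=2, col=7), (row=3, col=6)
  Distance 5: (row=0, col=0), (row=1, col=7), (row=3, col=1), (row=3, col=7)  <- goal reached here
One shortest path (5 moves): (row=1, col=4) -> (row=2, col=4) -> (row=2, col=5) -> (row=2, col=6) -> (row=2, col=7) -> (row=1, col=7)

Answer: Shortest path length: 5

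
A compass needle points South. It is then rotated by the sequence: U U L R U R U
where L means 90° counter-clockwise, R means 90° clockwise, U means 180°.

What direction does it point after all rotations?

Start: South
  U (U-turn (180°)) -> North
  U (U-turn (180°)) -> South
  L (left (90° counter-clockwise)) -> East
  R (right (90° clockwise)) -> South
  U (U-turn (180°)) -> North
  R (right (90° clockwise)) -> East
  U (U-turn (180°)) -> West
Final: West

Answer: Final heading: West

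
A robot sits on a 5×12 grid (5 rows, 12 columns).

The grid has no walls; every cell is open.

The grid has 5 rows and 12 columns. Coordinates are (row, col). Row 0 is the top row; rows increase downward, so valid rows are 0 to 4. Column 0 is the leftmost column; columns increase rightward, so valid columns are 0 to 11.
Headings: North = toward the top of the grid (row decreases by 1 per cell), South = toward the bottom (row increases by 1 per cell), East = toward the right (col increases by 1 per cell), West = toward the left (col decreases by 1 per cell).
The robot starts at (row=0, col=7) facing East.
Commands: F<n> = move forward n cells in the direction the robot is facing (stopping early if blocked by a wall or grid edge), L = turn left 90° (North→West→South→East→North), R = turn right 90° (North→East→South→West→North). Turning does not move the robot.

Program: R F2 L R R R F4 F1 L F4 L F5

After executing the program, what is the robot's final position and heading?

Answer: Final position: (row=4, col=3), facing South

Derivation:
Start: (row=0, col=7), facing East
  R: turn right, now facing South
  F2: move forward 2, now at (row=2, col=7)
  L: turn left, now facing East
  R: turn right, now facing South
  R: turn right, now facing West
  R: turn right, now facing North
  F4: move forward 2/4 (blocked), now at (row=0, col=7)
  F1: move forward 0/1 (blocked), now at (row=0, col=7)
  L: turn left, now facing West
  F4: move forward 4, now at (row=0, col=3)
  L: turn left, now facing South
  F5: move forward 4/5 (blocked), now at (row=4, col=3)
Final: (row=4, col=3), facing South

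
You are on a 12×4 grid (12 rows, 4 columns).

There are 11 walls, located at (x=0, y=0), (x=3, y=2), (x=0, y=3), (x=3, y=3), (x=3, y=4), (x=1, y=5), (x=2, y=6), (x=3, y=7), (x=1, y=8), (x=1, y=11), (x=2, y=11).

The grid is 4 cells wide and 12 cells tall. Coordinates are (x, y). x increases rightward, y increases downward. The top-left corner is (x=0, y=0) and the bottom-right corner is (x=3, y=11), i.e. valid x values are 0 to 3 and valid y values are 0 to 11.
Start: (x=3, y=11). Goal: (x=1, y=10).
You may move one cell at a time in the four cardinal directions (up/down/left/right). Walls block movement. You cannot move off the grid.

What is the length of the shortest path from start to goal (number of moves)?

BFS from (x=3, y=11) until reaching (x=1, y=10):
  Distance 0: (x=3, y=11)
  Distance 1: (x=3, y=10)
  Distance 2: (x=3, y=9), (x=2, y=10)
  Distance 3: (x=3, y=8), (x=2, y=9), (x=1, y=10)  <- goal reached here
One shortest path (3 moves): (x=3, y=11) -> (x=3, y=10) -> (x=2, y=10) -> (x=1, y=10)

Answer: Shortest path length: 3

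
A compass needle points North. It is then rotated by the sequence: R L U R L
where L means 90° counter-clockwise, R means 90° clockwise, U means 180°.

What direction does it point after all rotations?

Answer: Final heading: South

Derivation:
Start: North
  R (right (90° clockwise)) -> East
  L (left (90° counter-clockwise)) -> North
  U (U-turn (180°)) -> South
  R (right (90° clockwise)) -> West
  L (left (90° counter-clockwise)) -> South
Final: South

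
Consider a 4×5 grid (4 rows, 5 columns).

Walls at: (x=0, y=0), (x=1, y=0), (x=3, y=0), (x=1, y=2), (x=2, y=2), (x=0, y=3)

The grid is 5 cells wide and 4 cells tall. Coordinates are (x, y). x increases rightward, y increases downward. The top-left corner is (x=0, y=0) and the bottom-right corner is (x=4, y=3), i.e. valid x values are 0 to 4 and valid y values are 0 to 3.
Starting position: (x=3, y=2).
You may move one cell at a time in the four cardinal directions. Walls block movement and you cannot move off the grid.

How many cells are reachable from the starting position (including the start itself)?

Answer: Reachable cells: 14

Derivation:
BFS flood-fill from (x=3, y=2):
  Distance 0: (x=3, y=2)
  Distance 1: (x=3, y=1), (x=4, y=2), (x=3, y=3)
  Distance 2: (x=2, y=1), (x=4, y=1), (x=2, y=3), (x=4, y=3)
  Distance 3: (x=2, y=0), (x=4, y=0), (x=1, y=1), (x=1, y=3)
  Distance 4: (x=0, y=1)
  Distance 5: (x=0, y=2)
Total reachable: 14 (grid has 14 open cells total)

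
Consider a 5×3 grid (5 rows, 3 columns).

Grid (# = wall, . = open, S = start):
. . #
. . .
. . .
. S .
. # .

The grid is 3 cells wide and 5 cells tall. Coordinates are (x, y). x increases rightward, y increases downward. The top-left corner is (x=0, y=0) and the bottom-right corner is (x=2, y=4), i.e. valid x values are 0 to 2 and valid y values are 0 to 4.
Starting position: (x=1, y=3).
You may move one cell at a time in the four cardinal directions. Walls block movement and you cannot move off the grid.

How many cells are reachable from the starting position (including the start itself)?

Answer: Reachable cells: 13

Derivation:
BFS flood-fill from (x=1, y=3):
  Distance 0: (x=1, y=3)
  Distance 1: (x=1, y=2), (x=0, y=3), (x=2, y=3)
  Distance 2: (x=1, y=1), (x=0, y=2), (x=2, y=2), (x=0, y=4), (x=2, y=4)
  Distance 3: (x=1, y=0), (x=0, y=1), (x=2, y=1)
  Distance 4: (x=0, y=0)
Total reachable: 13 (grid has 13 open cells total)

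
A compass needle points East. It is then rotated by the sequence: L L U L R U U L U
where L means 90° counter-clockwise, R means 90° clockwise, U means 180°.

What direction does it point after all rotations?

Answer: Final heading: South

Derivation:
Start: East
  L (left (90° counter-clockwise)) -> North
  L (left (90° counter-clockwise)) -> West
  U (U-turn (180°)) -> East
  L (left (90° counter-clockwise)) -> North
  R (right (90° clockwise)) -> East
  U (U-turn (180°)) -> West
  U (U-turn (180°)) -> East
  L (left (90° counter-clockwise)) -> North
  U (U-turn (180°)) -> South
Final: South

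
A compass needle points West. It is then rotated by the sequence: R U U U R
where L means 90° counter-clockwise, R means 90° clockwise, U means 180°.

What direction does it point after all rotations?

Start: West
  R (right (90° clockwise)) -> North
  U (U-turn (180°)) -> South
  U (U-turn (180°)) -> North
  U (U-turn (180°)) -> South
  R (right (90° clockwise)) -> West
Final: West

Answer: Final heading: West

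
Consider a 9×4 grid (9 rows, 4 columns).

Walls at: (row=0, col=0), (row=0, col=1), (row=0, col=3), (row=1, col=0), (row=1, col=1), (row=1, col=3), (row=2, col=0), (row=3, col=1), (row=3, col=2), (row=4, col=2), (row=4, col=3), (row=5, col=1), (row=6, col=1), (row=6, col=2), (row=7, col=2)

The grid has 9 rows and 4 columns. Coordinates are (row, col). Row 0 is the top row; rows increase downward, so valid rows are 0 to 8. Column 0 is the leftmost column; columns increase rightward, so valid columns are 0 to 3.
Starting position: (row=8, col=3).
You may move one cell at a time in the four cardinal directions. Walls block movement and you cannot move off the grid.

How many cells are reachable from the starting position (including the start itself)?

Answer: Reachable cells: 15

Derivation:
BFS flood-fill from (row=8, col=3):
  Distance 0: (row=8, col=3)
  Distance 1: (row=7, col=3), (row=8, col=2)
  Distance 2: (row=6, col=3), (row=8, col=1)
  Distance 3: (row=5, col=3), (row=7, col=1), (row=8, col=0)
  Distance 4: (row=5, col=2), (row=7, col=0)
  Distance 5: (row=6, col=0)
  Distance 6: (row=5, col=0)
  Distance 7: (row=4, col=0)
  Distance 8: (row=3, col=0), (row=4, col=1)
Total reachable: 15 (grid has 21 open cells total)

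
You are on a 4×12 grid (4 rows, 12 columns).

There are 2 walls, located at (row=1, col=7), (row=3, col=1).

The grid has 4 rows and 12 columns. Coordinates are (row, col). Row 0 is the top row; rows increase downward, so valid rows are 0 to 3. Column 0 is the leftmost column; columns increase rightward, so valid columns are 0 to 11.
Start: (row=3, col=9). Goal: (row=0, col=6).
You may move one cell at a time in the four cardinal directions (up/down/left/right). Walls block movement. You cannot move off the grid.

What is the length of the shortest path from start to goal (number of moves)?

BFS from (row=3, col=9) until reaching (row=0, col=6):
  Distance 0: (row=3, col=9)
  Distance 1: (row=2, col=9), (row=3, col=8), (row=3, col=10)
  Distance 2: (row=1, col=9), (row=2, col=8), (row=2, col=10), (row=3, col=7), (row=3, col=11)
  Distance 3: (row=0, col=9), (row=1, col=8), (row=1, col=10), (row=2, col=7), (row=2, col=11), (row=3, col=6)
  Distance 4: (row=0, col=8), (row=0, col=10), (row=1, col=11), (row=2, col=6), (row=3, col=5)
  Distance 5: (row=0, col=7), (row=0, col=11), (row=1, col=6), (row=2, col=5), (row=3, col=4)
  Distance 6: (row=0, col=6), (row=1, col=5), (row=2, col=4), (row=3, col=3)  <- goal reached here
One shortest path (6 moves): (row=3, col=9) -> (row=3, col=8) -> (row=3, col=7) -> (row=3, col=6) -> (row=2, col=6) -> (row=1, col=6) -> (row=0, col=6)

Answer: Shortest path length: 6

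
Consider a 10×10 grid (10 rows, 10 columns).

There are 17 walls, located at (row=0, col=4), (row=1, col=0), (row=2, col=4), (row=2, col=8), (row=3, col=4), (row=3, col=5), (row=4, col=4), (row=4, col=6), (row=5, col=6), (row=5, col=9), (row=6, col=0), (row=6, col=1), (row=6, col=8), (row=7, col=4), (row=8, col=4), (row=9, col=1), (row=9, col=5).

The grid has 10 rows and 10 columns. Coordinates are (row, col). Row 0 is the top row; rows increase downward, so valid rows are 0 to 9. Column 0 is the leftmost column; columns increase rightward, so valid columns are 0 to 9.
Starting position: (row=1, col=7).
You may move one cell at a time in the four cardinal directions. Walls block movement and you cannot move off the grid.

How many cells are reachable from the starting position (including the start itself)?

Answer: Reachable cells: 83

Derivation:
BFS flood-fill from (row=1, col=7):
  Distance 0: (row=1, col=7)
  Distance 1: (row=0, col=7), (row=1, col=6), (row=1, col=8), (row=2, col=7)
  Distance 2: (row=0, col=6), (row=0, col=8), (row=1, col=5), (row=1, col=9), (row=2, col=6), (row=3, col=7)
  Distance 3: (row=0, col=5), (row=0, col=9), (row=1, col=4), (row=2, col=5), (row=2, col=9), (row=3, col=6), (row=3, col=8), (row=4, col=7)
  Distance 4: (row=1, col=3), (row=3, col=9), (row=4, col=8), (row=5, col=7)
  Distance 5: (row=0, col=3), (row=1, col=2), (row=2, col=3), (row=4, col=9), (row=5, col=8), (row=6, col=7)
  Distance 6: (row=0, col=2), (row=1, col=1), (row=2, col=2), (row=3, col=3), (row=6, col=6), (row=7, col=7)
  Distance 7: (row=0, col=1), (row=2, col=1), (row=3, col=2), (row=4, col=3), (row=6, col=5), (row=7, col=6), (row=7, col=8), (row=8, col=7)
  Distance 8: (row=0, col=0), (row=2, col=0), (row=3, col=1), (row=4, col=2), (row=5, col=3), (row=5, col=5), (row=6, col=4), (row=7, col=5), (row=7, col=9), (row=8, col=6), (row=8, col=8), (row=9, col=7)
  Distance 9: (row=3, col=0), (row=4, col=1), (row=4, col=5), (row=5, col=2), (row=5, col=4), (row=6, col=3), (row=6, col=9), (row=8, col=5), (row=8, col=9), (row=9, col=6), (row=9, col=8)
  Distance 10: (row=4, col=0), (row=5, col=1), (row=6, col=2), (row=7, col=3), (row=9, col=9)
  Distance 11: (row=5, col=0), (row=7, col=2), (row=8, col=3)
  Distance 12: (row=7, col=1), (row=8, col=2), (row=9, col=3)
  Distance 13: (row=7, col=0), (row=8, col=1), (row=9, col=2), (row=9, col=4)
  Distance 14: (row=8, col=0)
  Distance 15: (row=9, col=0)
Total reachable: 83 (grid has 83 open cells total)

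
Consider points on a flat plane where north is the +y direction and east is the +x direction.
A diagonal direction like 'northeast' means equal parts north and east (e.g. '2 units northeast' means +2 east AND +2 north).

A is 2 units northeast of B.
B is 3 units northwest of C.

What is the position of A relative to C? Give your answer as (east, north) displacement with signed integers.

Place C at the origin (east=0, north=0).
  B is 3 units northwest of C: delta (east=-3, north=+3); B at (east=-3, north=3).
  A is 2 units northeast of B: delta (east=+2, north=+2); A at (east=-1, north=5).
Therefore A relative to C: (east=-1, north=5).

Answer: A is at (east=-1, north=5) relative to C.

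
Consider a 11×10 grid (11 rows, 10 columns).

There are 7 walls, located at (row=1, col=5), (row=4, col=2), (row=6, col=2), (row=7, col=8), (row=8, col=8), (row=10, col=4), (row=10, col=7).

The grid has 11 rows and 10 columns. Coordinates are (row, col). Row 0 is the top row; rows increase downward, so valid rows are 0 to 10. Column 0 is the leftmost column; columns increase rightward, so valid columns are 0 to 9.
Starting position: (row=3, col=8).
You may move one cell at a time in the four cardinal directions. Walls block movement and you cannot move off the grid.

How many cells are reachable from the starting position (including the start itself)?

BFS flood-fill from (row=3, col=8):
  Distance 0: (row=3, col=8)
  Distance 1: (row=2, col=8), (row=3, col=7), (row=3, col=9), (row=4, col=8)
  Distance 2: (row=1, col=8), (row=2, col=7), (row=2, col=9), (row=3, col=6), (row=4, col=7), (row=4, col=9), (row=5, col=8)
  Distance 3: (row=0, col=8), (row=1, col=7), (row=1, col=9), (row=2, col=6), (row=3, col=5), (row=4, col=6), (row=5, col=7), (row=5, col=9), (row=6, col=8)
  Distance 4: (row=0, col=7), (row=0, col=9), (row=1, col=6), (row=2, col=5), (row=3, col=4), (row=4, col=5), (row=5, col=6), (row=6, col=7), (row=6, col=9)
  Distance 5: (row=0, col=6), (row=2, col=4), (row=3, col=3), (row=4, col=4), (row=5, col=5), (row=6, col=6), (row=7, col=7), (row=7, col=9)
  Distance 6: (row=0, col=5), (row=1, col=4), (row=2, col=3), (row=3, col=2), (row=4, col=3), (row=5, col=4), (row=6, col=5), (row=7, col=6), (row=8, col=7), (row=8, col=9)
  Distance 7: (row=0, col=4), (row=1, col=3), (row=2, col=2), (row=3, col=1), (row=5, col=3), (row=6, col=4), (row=7, col=5), (row=8, col=6), (row=9, col=7), (row=9, col=9)
  Distance 8: (row=0, col=3), (row=1, col=2), (row=2, col=1), (row=3, col=0), (row=4, col=1), (row=5, col=2), (row=6, col=3), (row=7, col=4), (row=8, col=5), (row=9, col=6), (row=9, col=8), (row=10, col=9)
  Distance 9: (row=0, col=2), (row=1, col=1), (row=2, col=0), (row=4, col=0), (row=5, col=1), (row=7, col=3), (row=8, col=4), (row=9, col=5), (row=10, col=6), (row=10, col=8)
  Distance 10: (row=0, col=1), (row=1, col=0), (row=5, col=0), (row=6, col=1), (row=7, col=2), (row=8, col=3), (row=9, col=4), (row=10, col=5)
  Distance 11: (row=0, col=0), (row=6, col=0), (row=7, col=1), (row=8, col=2), (row=9, col=3)
  Distance 12: (row=7, col=0), (row=8, col=1), (row=9, col=2), (row=10, col=3)
  Distance 13: (row=8, col=0), (row=9, col=1), (row=10, col=2)
  Distance 14: (row=9, col=0), (row=10, col=1)
  Distance 15: (row=10, col=0)
Total reachable: 103 (grid has 103 open cells total)

Answer: Reachable cells: 103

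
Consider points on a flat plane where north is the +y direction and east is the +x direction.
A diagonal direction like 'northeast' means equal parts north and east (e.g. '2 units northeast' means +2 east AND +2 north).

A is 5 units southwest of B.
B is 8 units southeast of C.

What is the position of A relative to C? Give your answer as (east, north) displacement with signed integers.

Answer: A is at (east=3, north=-13) relative to C.

Derivation:
Place C at the origin (east=0, north=0).
  B is 8 units southeast of C: delta (east=+8, north=-8); B at (east=8, north=-8).
  A is 5 units southwest of B: delta (east=-5, north=-5); A at (east=3, north=-13).
Therefore A relative to C: (east=3, north=-13).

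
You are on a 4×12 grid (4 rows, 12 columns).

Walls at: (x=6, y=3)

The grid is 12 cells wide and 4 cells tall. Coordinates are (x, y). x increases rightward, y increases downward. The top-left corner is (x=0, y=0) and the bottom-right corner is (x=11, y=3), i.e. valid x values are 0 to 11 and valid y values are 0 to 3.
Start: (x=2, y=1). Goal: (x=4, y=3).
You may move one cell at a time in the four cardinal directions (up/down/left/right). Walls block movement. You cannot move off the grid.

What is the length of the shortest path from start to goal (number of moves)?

Answer: Shortest path length: 4

Derivation:
BFS from (x=2, y=1) until reaching (x=4, y=3):
  Distance 0: (x=2, y=1)
  Distance 1: (x=2, y=0), (x=1, y=1), (x=3, y=1), (x=2, y=2)
  Distance 2: (x=1, y=0), (x=3, y=0), (x=0, y=1), (x=4, y=1), (x=1, y=2), (x=3, y=2), (x=2, y=3)
  Distance 3: (x=0, y=0), (x=4, y=0), (x=5, y=1), (x=0, y=2), (x=4, y=2), (x=1, y=3), (x=3, y=3)
  Distance 4: (x=5, y=0), (x=6, y=1), (x=5, y=2), (x=0, y=3), (x=4, y=3)  <- goal reached here
One shortest path (4 moves): (x=2, y=1) -> (x=3, y=1) -> (x=4, y=1) -> (x=4, y=2) -> (x=4, y=3)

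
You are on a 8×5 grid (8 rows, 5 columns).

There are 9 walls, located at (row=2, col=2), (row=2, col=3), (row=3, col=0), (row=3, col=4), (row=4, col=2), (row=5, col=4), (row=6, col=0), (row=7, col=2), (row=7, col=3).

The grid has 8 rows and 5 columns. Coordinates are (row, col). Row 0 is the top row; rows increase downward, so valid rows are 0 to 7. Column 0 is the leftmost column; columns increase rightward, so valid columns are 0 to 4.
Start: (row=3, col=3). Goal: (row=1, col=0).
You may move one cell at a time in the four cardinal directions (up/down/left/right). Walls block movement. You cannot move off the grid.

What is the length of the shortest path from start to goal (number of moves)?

BFS from (row=3, col=3) until reaching (row=1, col=0):
  Distance 0: (row=3, col=3)
  Distance 1: (row=3, col=2), (row=4, col=3)
  Distance 2: (row=3, col=1), (row=4, col=4), (row=5, col=3)
  Distance 3: (row=2, col=1), (row=4, col=1), (row=5, col=2), (row=6, col=3)
  Distance 4: (row=1, col=1), (row=2, col=0), (row=4, col=0), (row=5, col=1), (row=6, col=2), (row=6, col=4)
  Distance 5: (row=0, col=1), (row=1, col=0), (row=1, col=2), (row=5, col=0), (row=6, col=1), (row=7, col=4)  <- goal reached here
One shortest path (5 moves): (row=3, col=3) -> (row=3, col=2) -> (row=3, col=1) -> (row=2, col=1) -> (row=2, col=0) -> (row=1, col=0)

Answer: Shortest path length: 5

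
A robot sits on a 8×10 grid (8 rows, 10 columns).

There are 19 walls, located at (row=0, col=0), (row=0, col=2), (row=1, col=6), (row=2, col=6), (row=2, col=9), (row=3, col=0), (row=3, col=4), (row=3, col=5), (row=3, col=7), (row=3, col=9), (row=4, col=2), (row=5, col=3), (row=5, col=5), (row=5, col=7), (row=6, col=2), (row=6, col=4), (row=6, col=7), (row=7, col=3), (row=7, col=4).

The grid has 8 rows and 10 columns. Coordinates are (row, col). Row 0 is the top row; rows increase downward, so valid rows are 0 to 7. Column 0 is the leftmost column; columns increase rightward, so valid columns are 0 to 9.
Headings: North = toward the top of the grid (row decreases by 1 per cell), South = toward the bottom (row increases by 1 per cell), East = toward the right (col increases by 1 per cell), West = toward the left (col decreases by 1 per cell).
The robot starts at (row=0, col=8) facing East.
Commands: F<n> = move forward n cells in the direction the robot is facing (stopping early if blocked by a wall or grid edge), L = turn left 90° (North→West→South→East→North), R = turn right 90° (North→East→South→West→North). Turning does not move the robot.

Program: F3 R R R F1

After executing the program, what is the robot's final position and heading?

Start: (row=0, col=8), facing East
  F3: move forward 1/3 (blocked), now at (row=0, col=9)
  R: turn right, now facing South
  R: turn right, now facing West
  R: turn right, now facing North
  F1: move forward 0/1 (blocked), now at (row=0, col=9)
Final: (row=0, col=9), facing North

Answer: Final position: (row=0, col=9), facing North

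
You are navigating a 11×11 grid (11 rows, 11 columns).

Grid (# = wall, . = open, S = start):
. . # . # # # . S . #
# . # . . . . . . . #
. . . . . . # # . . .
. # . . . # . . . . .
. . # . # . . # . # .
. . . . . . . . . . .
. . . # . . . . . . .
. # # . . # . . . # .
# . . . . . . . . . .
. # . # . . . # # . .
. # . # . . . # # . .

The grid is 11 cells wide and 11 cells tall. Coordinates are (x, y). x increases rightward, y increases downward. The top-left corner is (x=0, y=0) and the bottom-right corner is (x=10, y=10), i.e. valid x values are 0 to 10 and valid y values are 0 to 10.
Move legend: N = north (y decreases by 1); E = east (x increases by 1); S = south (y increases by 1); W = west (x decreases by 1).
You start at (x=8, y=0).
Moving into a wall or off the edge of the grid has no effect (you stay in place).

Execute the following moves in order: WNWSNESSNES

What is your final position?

Start: (x=8, y=0)
  W (west): (x=8, y=0) -> (x=7, y=0)
  N (north): blocked, stay at (x=7, y=0)
  W (west): blocked, stay at (x=7, y=0)
  S (south): (x=7, y=0) -> (x=7, y=1)
  N (north): (x=7, y=1) -> (x=7, y=0)
  E (east): (x=7, y=0) -> (x=8, y=0)
  S (south): (x=8, y=0) -> (x=8, y=1)
  S (south): (x=8, y=1) -> (x=8, y=2)
  N (north): (x=8, y=2) -> (x=8, y=1)
  E (east): (x=8, y=1) -> (x=9, y=1)
  S (south): (x=9, y=1) -> (x=9, y=2)
Final: (x=9, y=2)

Answer: Final position: (x=9, y=2)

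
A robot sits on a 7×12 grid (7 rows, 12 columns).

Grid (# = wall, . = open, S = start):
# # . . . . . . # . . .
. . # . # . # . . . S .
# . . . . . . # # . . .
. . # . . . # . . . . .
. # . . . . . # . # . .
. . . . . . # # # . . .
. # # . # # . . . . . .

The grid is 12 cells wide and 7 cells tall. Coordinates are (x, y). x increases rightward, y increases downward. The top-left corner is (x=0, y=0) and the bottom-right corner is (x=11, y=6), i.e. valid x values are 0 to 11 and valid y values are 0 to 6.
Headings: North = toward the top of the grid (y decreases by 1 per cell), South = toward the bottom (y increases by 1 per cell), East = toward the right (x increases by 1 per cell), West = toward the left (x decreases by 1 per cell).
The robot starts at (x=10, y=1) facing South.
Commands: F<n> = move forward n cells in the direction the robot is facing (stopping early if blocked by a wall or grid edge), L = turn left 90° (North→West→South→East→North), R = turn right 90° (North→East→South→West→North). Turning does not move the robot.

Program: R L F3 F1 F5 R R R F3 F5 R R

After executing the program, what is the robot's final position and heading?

Answer: Final position: (x=11, y=6), facing West

Derivation:
Start: (x=10, y=1), facing South
  R: turn right, now facing West
  L: turn left, now facing South
  F3: move forward 3, now at (x=10, y=4)
  F1: move forward 1, now at (x=10, y=5)
  F5: move forward 1/5 (blocked), now at (x=10, y=6)
  R: turn right, now facing West
  R: turn right, now facing North
  R: turn right, now facing East
  F3: move forward 1/3 (blocked), now at (x=11, y=6)
  F5: move forward 0/5 (blocked), now at (x=11, y=6)
  R: turn right, now facing South
  R: turn right, now facing West
Final: (x=11, y=6), facing West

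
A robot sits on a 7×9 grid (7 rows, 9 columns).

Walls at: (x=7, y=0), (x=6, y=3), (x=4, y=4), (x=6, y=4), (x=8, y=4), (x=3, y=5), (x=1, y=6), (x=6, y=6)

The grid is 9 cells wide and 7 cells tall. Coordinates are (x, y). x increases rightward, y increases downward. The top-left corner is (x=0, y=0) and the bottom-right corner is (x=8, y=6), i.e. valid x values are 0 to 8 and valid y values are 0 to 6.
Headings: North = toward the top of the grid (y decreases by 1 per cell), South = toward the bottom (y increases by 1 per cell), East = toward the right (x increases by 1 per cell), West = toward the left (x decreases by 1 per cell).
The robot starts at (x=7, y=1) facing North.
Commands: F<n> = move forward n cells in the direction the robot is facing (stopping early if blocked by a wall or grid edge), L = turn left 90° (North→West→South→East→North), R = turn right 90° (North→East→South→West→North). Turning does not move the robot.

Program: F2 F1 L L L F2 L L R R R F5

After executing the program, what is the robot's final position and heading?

Start: (x=7, y=1), facing North
  F2: move forward 0/2 (blocked), now at (x=7, y=1)
  F1: move forward 0/1 (blocked), now at (x=7, y=1)
  L: turn left, now facing West
  L: turn left, now facing South
  L: turn left, now facing East
  F2: move forward 1/2 (blocked), now at (x=8, y=1)
  L: turn left, now facing North
  L: turn left, now facing West
  R: turn right, now facing North
  R: turn right, now facing East
  R: turn right, now facing South
  F5: move forward 2/5 (blocked), now at (x=8, y=3)
Final: (x=8, y=3), facing South

Answer: Final position: (x=8, y=3), facing South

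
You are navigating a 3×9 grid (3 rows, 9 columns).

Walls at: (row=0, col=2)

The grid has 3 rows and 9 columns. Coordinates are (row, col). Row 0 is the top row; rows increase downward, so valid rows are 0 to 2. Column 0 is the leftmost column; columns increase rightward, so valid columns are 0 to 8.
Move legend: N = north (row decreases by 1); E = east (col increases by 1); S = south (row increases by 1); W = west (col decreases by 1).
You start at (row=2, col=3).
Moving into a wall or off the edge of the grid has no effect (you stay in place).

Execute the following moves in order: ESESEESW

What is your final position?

Start: (row=2, col=3)
  E (east): (row=2, col=3) -> (row=2, col=4)
  S (south): blocked, stay at (row=2, col=4)
  E (east): (row=2, col=4) -> (row=2, col=5)
  S (south): blocked, stay at (row=2, col=5)
  E (east): (row=2, col=5) -> (row=2, col=6)
  E (east): (row=2, col=6) -> (row=2, col=7)
  S (south): blocked, stay at (row=2, col=7)
  W (west): (row=2, col=7) -> (row=2, col=6)
Final: (row=2, col=6)

Answer: Final position: (row=2, col=6)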